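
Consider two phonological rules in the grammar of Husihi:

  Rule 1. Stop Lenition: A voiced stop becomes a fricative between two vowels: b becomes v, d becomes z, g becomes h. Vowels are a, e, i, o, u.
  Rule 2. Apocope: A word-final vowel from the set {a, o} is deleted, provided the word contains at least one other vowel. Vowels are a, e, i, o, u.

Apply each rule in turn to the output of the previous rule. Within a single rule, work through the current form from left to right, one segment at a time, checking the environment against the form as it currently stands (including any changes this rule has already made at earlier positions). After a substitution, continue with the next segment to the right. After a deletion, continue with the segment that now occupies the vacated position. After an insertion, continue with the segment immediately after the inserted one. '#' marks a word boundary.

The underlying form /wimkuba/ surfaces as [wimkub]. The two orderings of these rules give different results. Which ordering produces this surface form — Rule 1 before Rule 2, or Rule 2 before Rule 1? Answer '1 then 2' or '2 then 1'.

Order 1 then 2:
  1 Stop Lenition: [wimkuba] → [wimkuva]
  2 Apocope: [wimkuva] → [wimkuv]
  result: [wimkuv]
Order 2 then 1:
  2 Apocope: [wimkuba] → [wimkub]
  1 Stop Lenition: no change — [wimkub]
  result: [wimkub]

2 then 1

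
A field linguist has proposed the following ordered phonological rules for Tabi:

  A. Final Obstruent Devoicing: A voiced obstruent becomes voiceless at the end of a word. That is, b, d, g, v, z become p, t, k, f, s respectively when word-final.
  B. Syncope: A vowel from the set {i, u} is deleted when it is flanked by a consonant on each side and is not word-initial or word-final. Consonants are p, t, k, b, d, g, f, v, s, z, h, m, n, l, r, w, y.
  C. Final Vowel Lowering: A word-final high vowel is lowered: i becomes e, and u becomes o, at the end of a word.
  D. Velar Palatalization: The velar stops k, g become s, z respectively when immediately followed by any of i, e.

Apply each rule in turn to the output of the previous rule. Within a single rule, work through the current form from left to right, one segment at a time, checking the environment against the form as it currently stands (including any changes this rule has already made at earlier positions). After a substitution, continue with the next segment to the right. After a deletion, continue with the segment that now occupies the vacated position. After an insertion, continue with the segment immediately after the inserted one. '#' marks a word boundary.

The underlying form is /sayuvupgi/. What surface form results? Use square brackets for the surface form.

[sayvpze]

A Final Obstruent Devoicing: no change — [sayuvupgi]
B Syncope: [sayuvupgi] → [sayvpgi]
C Final Vowel Lowering: [sayvpgi] → [sayvpge]
D Velar Palatalization: [sayvpge] → [sayvpze]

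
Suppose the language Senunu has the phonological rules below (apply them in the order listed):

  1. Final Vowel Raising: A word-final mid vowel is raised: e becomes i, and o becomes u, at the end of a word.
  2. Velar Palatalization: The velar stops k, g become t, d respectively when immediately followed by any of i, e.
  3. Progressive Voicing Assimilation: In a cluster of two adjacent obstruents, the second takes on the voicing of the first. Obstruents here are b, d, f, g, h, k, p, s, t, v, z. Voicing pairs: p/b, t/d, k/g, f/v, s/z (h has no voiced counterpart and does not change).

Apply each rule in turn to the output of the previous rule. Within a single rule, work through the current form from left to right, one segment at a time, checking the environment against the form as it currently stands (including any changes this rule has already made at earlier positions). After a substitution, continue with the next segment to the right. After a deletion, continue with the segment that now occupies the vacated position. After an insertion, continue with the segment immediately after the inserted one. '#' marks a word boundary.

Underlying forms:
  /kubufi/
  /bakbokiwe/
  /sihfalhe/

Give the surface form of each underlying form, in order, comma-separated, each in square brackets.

[kubufi], [bakpotiwi], [sihfalhi]

/kubufi/:
  1 Final Vowel Raising: no change — [kubufi]
  2 Velar Palatalization: no change — [kubufi]
  3 Progressive Voicing Assimilation: no change — [kubufi]
/bakbokiwe/:
  1 Final Vowel Raising: [bakbokiwe] → [bakbokiwi]
  2 Velar Palatalization: [bakbokiwi] → [bakbotiwi]
  3 Progressive Voicing Assimilation: [bakbotiwi] → [bakpotiwi]
/sihfalhe/:
  1 Final Vowel Raising: [sihfalhe] → [sihfalhi]
  2 Velar Palatalization: no change — [sihfalhi]
  3 Progressive Voicing Assimilation: no change — [sihfalhi]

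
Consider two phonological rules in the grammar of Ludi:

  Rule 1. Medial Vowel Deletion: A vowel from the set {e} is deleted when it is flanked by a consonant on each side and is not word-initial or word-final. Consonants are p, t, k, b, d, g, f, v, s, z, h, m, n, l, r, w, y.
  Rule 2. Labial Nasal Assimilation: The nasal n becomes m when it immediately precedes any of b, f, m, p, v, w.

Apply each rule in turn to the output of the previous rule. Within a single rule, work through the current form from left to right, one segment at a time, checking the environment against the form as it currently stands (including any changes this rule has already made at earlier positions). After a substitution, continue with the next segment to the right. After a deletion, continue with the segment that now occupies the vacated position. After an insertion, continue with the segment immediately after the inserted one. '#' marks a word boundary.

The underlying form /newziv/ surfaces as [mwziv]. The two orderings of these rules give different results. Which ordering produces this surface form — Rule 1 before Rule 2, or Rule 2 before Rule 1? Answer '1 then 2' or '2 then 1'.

1 then 2

Order 1 then 2:
  1 Medial Vowel Deletion: [newziv] → [nwziv]
  2 Labial Nasal Assimilation: [nwziv] → [mwziv]
  result: [mwziv]
Order 2 then 1:
  2 Labial Nasal Assimilation: no change — [newziv]
  1 Medial Vowel Deletion: [newziv] → [nwziv]
  result: [nwziv]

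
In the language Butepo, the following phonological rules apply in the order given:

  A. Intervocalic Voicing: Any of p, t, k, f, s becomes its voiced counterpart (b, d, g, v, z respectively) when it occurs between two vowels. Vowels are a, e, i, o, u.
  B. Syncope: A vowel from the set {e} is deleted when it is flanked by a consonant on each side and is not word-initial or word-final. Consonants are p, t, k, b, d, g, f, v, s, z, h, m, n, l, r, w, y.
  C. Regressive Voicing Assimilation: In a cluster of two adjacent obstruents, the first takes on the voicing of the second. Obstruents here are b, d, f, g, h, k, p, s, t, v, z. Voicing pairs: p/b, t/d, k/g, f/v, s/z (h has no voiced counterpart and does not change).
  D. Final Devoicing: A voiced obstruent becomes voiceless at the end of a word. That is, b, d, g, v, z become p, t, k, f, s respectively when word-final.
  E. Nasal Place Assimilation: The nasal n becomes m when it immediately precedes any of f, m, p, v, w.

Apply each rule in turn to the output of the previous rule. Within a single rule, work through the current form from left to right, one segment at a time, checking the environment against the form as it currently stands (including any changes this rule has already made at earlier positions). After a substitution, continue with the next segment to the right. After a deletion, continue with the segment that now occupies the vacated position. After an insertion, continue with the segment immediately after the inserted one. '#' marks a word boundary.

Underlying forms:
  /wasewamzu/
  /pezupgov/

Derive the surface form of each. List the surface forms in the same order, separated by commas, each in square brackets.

/wasewamzu/:
  A Intervocalic Voicing: [wasewamzu] → [wazewamzu]
  B Syncope: [wazewamzu] → [wazwamzu]
  C Regressive Voicing Assimilation: no change — [wazwamzu]
  D Final Devoicing: no change — [wazwamzu]
  E Nasal Place Assimilation: no change — [wazwamzu]
/pezupgov/:
  A Intervocalic Voicing: no change — [pezupgov]
  B Syncope: [pezupgov] → [pzupgov]
  C Regressive Voicing Assimilation: [pzupgov] → [bzubgov]
  D Final Devoicing: [bzubgov] → [bzubgof]
  E Nasal Place Assimilation: no change — [bzubgof]

[wazwamzu], [bzubgof]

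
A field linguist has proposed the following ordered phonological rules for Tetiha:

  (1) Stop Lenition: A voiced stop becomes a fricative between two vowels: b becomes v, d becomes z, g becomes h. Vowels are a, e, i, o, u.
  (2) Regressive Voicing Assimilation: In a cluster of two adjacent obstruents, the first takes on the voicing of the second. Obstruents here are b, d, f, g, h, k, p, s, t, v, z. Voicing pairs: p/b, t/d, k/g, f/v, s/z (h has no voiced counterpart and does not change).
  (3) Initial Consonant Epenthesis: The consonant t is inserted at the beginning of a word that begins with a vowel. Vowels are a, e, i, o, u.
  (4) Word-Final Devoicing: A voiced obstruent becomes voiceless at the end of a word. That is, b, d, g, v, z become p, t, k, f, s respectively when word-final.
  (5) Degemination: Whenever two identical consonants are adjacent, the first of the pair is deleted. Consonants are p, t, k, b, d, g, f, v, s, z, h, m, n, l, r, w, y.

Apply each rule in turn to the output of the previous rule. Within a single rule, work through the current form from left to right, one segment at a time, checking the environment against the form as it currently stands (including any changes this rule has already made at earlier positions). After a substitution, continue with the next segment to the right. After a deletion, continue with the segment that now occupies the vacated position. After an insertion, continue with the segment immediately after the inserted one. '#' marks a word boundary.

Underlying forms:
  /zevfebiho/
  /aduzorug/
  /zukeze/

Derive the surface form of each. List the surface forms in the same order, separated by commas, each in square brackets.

/zevfebiho/:
  (1) Stop Lenition: [zevfebiho] → [zevfeviho]
  (2) Regressive Voicing Assimilation: [zevfeviho] → [zeffeviho]
  (3) Initial Consonant Epenthesis: no change — [zeffeviho]
  (4) Word-Final Devoicing: no change — [zeffeviho]
  (5) Degemination: [zeffeviho] → [zefeviho]
/aduzorug/:
  (1) Stop Lenition: [aduzorug] → [azuzorug]
  (2) Regressive Voicing Assimilation: no change — [azuzorug]
  (3) Initial Consonant Epenthesis: [azuzorug] → [tazuzorug]
  (4) Word-Final Devoicing: [tazuzorug] → [tazuzoruk]
  (5) Degemination: no change — [tazuzoruk]
/zukeze/:
  (1) Stop Lenition: no change — [zukeze]
  (2) Regressive Voicing Assimilation: no change — [zukeze]
  (3) Initial Consonant Epenthesis: no change — [zukeze]
  (4) Word-Final Devoicing: no change — [zukeze]
  (5) Degemination: no change — [zukeze]

[zefeviho], [tazuzoruk], [zukeze]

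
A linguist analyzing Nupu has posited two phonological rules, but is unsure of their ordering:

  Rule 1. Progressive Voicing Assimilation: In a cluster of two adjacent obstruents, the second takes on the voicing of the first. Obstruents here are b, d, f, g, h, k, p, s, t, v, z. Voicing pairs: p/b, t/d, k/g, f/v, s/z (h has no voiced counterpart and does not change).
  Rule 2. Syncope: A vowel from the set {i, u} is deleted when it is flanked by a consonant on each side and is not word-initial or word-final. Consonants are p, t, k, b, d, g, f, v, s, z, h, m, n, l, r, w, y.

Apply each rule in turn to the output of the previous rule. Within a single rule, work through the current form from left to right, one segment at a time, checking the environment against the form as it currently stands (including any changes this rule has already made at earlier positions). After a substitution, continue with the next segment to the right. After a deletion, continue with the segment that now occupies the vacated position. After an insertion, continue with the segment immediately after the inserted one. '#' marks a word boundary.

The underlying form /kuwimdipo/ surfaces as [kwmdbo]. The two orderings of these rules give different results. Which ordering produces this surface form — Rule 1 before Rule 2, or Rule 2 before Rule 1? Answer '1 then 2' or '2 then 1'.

2 then 1

Order 1 then 2:
  1 Progressive Voicing Assimilation: no change — [kuwimdipo]
  2 Syncope: [kuwimdipo] → [kwmdpo]
  result: [kwmdpo]
Order 2 then 1:
  2 Syncope: [kuwimdipo] → [kwmdpo]
  1 Progressive Voicing Assimilation: [kwmdpo] → [kwmdbo]
  result: [kwmdbo]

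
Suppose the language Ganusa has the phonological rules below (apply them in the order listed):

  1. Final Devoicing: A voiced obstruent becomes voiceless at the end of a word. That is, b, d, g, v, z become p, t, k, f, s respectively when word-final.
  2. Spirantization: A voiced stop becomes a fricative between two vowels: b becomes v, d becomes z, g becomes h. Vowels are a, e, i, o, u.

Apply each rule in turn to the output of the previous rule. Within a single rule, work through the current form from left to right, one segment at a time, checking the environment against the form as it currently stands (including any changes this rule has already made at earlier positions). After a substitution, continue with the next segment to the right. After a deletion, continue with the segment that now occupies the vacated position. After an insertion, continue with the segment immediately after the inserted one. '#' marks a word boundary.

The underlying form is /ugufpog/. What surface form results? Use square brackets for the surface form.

1 Final Devoicing: [ugufpog] → [ugufpok]
2 Spirantization: [ugufpok] → [uhufpok]

[uhufpok]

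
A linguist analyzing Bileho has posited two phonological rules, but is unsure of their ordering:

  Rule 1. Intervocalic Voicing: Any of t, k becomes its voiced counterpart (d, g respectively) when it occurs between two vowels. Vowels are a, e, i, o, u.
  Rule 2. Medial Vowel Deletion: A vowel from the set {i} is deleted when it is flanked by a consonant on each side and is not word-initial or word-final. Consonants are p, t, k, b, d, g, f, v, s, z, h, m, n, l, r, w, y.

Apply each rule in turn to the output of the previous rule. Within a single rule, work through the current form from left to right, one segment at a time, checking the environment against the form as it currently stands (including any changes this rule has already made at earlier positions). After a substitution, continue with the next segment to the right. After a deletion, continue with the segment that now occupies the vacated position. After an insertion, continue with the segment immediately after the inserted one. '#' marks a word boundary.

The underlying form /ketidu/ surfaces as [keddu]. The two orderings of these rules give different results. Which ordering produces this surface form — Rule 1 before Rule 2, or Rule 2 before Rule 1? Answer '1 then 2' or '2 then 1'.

Order 1 then 2:
  1 Intervocalic Voicing: [ketidu] → [kedidu]
  2 Medial Vowel Deletion: [kedidu] → [keddu]
  result: [keddu]
Order 2 then 1:
  2 Medial Vowel Deletion: [ketidu] → [ketdu]
  1 Intervocalic Voicing: no change — [ketdu]
  result: [ketdu]

1 then 2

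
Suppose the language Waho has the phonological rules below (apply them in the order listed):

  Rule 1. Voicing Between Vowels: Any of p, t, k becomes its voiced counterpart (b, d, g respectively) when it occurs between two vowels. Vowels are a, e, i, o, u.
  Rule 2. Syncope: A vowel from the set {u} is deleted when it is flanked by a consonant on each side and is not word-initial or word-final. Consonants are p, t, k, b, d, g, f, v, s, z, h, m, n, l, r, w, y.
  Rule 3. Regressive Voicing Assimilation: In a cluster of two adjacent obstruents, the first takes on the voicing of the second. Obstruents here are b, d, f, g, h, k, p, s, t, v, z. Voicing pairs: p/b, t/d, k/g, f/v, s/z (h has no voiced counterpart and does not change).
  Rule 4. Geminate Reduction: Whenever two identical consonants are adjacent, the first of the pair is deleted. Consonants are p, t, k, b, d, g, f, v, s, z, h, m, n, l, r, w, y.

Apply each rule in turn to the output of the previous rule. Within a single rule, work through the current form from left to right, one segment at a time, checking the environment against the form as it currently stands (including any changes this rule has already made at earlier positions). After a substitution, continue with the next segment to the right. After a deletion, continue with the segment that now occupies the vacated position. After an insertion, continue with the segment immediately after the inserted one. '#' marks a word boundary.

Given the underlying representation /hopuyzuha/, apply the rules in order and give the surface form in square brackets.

Rule 1 Voicing Between Vowels: [hopuyzuha] → [hobuyzuha]
Rule 2 Syncope: [hobuyzuha] → [hobyzha]
Rule 3 Regressive Voicing Assimilation: [hobyzha] → [hobysha]
Rule 4 Geminate Reduction: no change — [hobysha]

[hobysha]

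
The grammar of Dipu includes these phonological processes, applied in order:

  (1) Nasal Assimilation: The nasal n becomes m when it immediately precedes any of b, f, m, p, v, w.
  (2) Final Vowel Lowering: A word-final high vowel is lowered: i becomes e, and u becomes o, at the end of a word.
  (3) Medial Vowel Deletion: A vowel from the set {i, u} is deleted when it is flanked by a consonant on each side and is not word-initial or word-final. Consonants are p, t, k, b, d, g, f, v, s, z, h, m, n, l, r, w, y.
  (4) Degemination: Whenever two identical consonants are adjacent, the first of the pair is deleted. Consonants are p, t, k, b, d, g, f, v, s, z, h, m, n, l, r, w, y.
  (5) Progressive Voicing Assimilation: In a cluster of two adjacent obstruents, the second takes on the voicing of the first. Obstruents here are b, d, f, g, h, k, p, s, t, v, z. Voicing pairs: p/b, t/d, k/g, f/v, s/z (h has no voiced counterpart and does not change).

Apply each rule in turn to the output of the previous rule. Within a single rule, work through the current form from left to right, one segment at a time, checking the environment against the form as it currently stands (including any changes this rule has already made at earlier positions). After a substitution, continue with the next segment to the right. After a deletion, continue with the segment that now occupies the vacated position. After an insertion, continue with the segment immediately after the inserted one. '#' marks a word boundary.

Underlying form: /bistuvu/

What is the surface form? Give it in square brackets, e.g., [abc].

[bzdvo]

(1) Nasal Assimilation: no change — [bistuvu]
(2) Final Vowel Lowering: [bistuvu] → [bistuvo]
(3) Medial Vowel Deletion: [bistuvo] → [bstvo]
(4) Degemination: no change — [bstvo]
(5) Progressive Voicing Assimilation: [bstvo] → [bzdvo]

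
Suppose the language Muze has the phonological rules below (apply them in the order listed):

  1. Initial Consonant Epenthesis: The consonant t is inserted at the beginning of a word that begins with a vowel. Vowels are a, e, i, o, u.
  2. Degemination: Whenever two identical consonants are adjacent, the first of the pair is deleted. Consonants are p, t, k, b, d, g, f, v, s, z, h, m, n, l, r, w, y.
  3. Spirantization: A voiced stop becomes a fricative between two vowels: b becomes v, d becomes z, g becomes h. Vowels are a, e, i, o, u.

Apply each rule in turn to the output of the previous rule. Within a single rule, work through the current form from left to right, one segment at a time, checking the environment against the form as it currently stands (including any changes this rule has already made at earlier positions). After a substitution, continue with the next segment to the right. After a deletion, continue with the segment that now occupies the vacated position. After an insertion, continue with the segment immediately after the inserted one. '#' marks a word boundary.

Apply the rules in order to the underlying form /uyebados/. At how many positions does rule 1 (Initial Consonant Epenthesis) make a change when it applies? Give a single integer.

1 Initial Consonant Epenthesis: [uyebados] → [tuyebados]
2 Degemination: no change — [tuyebados]
3 Spirantization: [tuyebados] → [tuyevazos]
Rule 1 changed 1 position(s).

1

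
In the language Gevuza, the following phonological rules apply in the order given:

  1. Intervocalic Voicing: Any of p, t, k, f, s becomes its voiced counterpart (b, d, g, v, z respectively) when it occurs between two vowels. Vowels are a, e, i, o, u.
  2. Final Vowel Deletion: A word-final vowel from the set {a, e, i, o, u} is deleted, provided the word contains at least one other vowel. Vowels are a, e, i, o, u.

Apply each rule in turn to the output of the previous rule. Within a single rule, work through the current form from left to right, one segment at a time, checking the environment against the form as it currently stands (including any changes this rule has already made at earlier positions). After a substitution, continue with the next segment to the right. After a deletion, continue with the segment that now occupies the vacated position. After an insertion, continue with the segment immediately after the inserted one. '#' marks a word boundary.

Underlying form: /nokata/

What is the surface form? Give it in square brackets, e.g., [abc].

[nogad]

1 Intervocalic Voicing: [nokata] → [nogada]
2 Final Vowel Deletion: [nogada] → [nogad]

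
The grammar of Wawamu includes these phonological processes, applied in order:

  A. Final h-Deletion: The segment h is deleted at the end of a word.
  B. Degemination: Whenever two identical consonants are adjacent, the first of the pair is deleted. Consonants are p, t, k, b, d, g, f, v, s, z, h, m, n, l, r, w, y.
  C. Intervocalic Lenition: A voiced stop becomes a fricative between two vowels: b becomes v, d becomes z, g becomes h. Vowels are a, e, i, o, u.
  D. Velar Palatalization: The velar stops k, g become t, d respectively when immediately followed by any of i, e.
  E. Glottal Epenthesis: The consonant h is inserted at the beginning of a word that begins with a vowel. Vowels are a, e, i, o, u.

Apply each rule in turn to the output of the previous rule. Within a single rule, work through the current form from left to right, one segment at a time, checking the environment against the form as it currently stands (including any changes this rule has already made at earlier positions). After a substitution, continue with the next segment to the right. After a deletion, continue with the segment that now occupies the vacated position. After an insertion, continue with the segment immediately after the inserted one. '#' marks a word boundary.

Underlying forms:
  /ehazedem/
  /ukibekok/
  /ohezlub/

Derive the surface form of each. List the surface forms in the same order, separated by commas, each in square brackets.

/ehazedem/:
  A Final h-Deletion: no change — [ehazedem]
  B Degemination: no change — [ehazedem]
  C Intervocalic Lenition: [ehazedem] → [ehazezem]
  D Velar Palatalization: no change — [ehazezem]
  E Glottal Epenthesis: [ehazezem] → [hehazezem]
/ukibekok/:
  A Final h-Deletion: no change — [ukibekok]
  B Degemination: no change — [ukibekok]
  C Intervocalic Lenition: [ukibekok] → [ukivekok]
  D Velar Palatalization: [ukivekok] → [utivekok]
  E Glottal Epenthesis: [utivekok] → [hutivekok]
/ohezlub/:
  A Final h-Deletion: no change — [ohezlub]
  B Degemination: no change — [ohezlub]
  C Intervocalic Lenition: no change — [ohezlub]
  D Velar Palatalization: no change — [ohezlub]
  E Glottal Epenthesis: [ohezlub] → [hohezlub]

[hehazezem], [hutivekok], [hohezlub]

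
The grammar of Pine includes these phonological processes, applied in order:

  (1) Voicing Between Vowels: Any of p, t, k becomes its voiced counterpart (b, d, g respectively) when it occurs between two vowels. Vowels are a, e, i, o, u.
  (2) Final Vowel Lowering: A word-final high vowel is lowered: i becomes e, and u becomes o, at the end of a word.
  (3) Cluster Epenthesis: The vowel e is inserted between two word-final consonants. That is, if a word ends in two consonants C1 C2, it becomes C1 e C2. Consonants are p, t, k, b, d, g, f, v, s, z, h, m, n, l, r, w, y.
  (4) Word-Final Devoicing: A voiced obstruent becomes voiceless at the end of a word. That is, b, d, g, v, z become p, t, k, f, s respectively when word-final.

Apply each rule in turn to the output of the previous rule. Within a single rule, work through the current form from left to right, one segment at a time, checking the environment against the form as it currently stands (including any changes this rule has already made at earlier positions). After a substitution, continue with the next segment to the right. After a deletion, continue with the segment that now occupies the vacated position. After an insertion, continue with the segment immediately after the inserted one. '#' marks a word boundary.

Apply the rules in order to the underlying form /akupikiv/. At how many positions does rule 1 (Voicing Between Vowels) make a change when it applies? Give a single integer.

3

(1) Voicing Between Vowels: [akupikiv] → [agubigiv]
(2) Final Vowel Lowering: no change — [agubigiv]
(3) Cluster Epenthesis: no change — [agubigiv]
(4) Word-Final Devoicing: [agubigiv] → [agubigif]
Rule 1 changed 3 position(s).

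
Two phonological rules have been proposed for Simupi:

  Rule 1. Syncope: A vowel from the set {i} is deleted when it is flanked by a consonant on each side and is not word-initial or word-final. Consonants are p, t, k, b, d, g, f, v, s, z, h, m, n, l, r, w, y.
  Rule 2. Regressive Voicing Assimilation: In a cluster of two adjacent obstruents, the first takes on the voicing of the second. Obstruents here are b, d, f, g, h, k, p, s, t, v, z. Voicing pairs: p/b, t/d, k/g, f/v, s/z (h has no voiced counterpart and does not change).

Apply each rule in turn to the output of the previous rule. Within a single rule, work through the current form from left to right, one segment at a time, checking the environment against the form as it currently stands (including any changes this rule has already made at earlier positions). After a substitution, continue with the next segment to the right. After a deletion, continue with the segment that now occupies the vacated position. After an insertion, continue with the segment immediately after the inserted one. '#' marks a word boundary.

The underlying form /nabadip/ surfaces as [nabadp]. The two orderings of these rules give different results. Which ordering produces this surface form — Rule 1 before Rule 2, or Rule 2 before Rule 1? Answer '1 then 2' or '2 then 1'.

Order 1 then 2:
  1 Syncope: [nabadip] → [nabadp]
  2 Regressive Voicing Assimilation: [nabadp] → [nabatp]
  result: [nabatp]
Order 2 then 1:
  2 Regressive Voicing Assimilation: no change — [nabadip]
  1 Syncope: [nabadip] → [nabadp]
  result: [nabadp]

2 then 1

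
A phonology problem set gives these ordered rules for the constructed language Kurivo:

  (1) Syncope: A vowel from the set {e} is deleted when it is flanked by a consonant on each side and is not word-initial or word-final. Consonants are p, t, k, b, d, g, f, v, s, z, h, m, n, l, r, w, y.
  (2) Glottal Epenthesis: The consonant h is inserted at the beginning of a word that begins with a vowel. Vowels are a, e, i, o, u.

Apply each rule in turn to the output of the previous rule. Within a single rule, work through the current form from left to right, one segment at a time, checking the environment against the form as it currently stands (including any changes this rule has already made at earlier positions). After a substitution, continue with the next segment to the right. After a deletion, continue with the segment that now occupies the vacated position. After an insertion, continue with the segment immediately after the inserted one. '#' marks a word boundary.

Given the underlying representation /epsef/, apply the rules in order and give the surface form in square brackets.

[hepsf]

(1) Syncope: [epsef] → [epsf]
(2) Glottal Epenthesis: [epsf] → [hepsf]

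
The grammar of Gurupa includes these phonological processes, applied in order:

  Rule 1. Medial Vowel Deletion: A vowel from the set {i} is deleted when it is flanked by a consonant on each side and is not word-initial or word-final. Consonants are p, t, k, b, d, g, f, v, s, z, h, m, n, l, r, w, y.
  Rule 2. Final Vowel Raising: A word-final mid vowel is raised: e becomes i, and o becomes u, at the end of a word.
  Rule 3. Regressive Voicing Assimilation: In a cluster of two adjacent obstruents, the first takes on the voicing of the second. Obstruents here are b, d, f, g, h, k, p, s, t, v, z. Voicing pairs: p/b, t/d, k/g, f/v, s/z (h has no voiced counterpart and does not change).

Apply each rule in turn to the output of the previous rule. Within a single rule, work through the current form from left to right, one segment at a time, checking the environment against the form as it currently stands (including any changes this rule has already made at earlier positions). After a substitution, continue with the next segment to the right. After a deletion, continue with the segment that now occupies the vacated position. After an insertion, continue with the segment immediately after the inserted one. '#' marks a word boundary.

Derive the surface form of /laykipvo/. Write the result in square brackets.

[laykbvu]

Rule 1 Medial Vowel Deletion: [laykipvo] → [laykpvo]
Rule 2 Final Vowel Raising: [laykpvo] → [laykpvu]
Rule 3 Regressive Voicing Assimilation: [laykpvu] → [laykbvu]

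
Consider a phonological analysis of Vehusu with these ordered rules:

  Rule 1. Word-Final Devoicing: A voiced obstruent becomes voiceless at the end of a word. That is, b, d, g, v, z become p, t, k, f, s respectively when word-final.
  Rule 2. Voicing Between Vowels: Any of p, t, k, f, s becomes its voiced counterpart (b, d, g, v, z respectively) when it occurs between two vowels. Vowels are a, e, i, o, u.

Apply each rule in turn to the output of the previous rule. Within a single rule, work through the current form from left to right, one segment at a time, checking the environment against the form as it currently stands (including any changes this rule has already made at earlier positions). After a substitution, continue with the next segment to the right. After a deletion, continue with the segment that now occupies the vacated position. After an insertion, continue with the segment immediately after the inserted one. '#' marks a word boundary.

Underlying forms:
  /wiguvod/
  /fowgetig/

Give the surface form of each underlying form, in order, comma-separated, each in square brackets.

[wiguvot], [fowgedik]

/wiguvod/:
  Rule 1 Word-Final Devoicing: [wiguvod] → [wiguvot]
  Rule 2 Voicing Between Vowels: no change — [wiguvot]
/fowgetig/:
  Rule 1 Word-Final Devoicing: [fowgetig] → [fowgetik]
  Rule 2 Voicing Between Vowels: [fowgetik] → [fowgedik]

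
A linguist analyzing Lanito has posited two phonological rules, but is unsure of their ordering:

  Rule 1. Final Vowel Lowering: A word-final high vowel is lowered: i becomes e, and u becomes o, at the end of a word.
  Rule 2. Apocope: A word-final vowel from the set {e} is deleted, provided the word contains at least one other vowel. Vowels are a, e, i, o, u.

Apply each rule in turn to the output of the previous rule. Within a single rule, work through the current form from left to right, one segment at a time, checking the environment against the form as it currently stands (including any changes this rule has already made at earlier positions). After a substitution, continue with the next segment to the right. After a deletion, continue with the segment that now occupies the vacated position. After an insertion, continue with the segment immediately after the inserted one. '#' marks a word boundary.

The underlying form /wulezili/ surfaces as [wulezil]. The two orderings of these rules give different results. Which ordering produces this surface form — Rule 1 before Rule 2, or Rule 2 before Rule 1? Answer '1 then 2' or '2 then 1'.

Order 1 then 2:
  1 Final Vowel Lowering: [wulezili] → [wulezile]
  2 Apocope: [wulezile] → [wulezil]
  result: [wulezil]
Order 2 then 1:
  2 Apocope: no change — [wulezili]
  1 Final Vowel Lowering: [wulezili] → [wulezile]
  result: [wulezile]

1 then 2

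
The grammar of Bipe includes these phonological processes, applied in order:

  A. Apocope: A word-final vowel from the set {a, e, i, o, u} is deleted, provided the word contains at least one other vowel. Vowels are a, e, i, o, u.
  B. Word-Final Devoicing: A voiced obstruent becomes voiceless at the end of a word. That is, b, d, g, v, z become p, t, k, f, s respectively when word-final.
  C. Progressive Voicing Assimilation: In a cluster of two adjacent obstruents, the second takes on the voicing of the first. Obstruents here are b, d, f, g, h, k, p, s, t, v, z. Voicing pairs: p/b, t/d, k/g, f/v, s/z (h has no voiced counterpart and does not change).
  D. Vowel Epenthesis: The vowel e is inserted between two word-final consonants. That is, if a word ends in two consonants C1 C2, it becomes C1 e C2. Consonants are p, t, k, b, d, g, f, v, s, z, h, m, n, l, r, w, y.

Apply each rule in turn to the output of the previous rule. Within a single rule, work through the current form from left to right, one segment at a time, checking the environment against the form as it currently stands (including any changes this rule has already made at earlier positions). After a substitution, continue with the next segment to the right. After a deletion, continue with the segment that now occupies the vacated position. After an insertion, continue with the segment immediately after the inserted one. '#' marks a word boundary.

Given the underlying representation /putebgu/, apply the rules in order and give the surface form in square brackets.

A Apocope: [putebgu] → [putebg]
B Word-Final Devoicing: [putebg] → [putebk]
C Progressive Voicing Assimilation: [putebk] → [putebg]
D Vowel Epenthesis: [putebg] → [putebeg]

[putebeg]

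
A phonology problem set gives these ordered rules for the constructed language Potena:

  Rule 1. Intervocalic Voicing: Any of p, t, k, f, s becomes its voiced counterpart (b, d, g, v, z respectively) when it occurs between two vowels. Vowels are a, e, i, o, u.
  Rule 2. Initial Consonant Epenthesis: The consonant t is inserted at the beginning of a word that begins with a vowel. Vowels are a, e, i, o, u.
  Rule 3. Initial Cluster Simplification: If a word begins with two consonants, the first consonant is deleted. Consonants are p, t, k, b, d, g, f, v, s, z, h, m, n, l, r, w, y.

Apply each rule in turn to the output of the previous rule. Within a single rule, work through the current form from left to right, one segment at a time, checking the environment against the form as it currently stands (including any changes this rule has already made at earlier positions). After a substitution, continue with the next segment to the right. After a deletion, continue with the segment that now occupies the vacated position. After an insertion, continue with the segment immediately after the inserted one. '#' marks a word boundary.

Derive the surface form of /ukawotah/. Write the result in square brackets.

[tugawodah]

Rule 1 Intervocalic Voicing: [ukawotah] → [ugawodah]
Rule 2 Initial Consonant Epenthesis: [ugawodah] → [tugawodah]
Rule 3 Initial Cluster Simplification: no change — [tugawodah]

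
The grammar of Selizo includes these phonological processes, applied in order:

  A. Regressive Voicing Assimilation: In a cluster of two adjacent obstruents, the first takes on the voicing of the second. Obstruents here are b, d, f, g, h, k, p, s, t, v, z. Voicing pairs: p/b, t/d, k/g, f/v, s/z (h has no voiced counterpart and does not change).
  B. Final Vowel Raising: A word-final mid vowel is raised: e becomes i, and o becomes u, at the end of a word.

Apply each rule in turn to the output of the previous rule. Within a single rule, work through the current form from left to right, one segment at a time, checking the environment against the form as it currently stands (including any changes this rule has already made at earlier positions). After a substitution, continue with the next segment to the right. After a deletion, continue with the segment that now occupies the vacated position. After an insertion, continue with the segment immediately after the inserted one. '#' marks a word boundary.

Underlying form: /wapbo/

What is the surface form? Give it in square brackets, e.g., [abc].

[wabbu]

A Regressive Voicing Assimilation: [wapbo] → [wabbo]
B Final Vowel Raising: [wabbo] → [wabbu]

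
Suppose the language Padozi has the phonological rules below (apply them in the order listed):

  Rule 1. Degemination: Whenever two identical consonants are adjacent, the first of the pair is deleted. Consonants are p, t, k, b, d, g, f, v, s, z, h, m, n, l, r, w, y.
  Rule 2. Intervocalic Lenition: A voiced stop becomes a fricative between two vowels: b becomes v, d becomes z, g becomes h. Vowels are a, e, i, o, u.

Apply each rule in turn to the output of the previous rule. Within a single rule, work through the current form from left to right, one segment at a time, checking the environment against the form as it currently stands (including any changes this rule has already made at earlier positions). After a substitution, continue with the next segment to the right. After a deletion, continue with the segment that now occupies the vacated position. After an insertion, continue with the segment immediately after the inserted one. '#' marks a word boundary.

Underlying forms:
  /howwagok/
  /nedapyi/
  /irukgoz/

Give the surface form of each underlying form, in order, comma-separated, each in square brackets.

/howwagok/:
  Rule 1 Degemination: [howwagok] → [howagok]
  Rule 2 Intervocalic Lenition: [howagok] → [howahok]
/nedapyi/:
  Rule 1 Degemination: no change — [nedapyi]
  Rule 2 Intervocalic Lenition: [nedapyi] → [nezapyi]
/irukgoz/:
  Rule 1 Degemination: no change — [irukgoz]
  Rule 2 Intervocalic Lenition: no change — [irukgoz]

[howahok], [nezapyi], [irukgoz]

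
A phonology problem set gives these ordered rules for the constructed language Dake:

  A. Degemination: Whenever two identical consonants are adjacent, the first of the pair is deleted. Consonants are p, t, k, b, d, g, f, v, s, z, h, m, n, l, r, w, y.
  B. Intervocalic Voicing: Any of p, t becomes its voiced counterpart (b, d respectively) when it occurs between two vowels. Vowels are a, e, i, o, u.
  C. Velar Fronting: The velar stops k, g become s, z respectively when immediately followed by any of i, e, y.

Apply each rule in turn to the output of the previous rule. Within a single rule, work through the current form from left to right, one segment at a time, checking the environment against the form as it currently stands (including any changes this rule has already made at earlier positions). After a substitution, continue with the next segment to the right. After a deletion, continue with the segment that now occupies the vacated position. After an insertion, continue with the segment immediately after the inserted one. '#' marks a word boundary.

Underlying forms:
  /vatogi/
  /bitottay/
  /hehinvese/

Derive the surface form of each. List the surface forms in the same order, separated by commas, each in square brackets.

/vatogi/:
  A Degemination: no change — [vatogi]
  B Intervocalic Voicing: [vatogi] → [vadogi]
  C Velar Fronting: [vadogi] → [vadozi]
/bitottay/:
  A Degemination: [bitottay] → [bitotay]
  B Intervocalic Voicing: [bitotay] → [bidoday]
  C Velar Fronting: no change — [bidoday]
/hehinvese/:
  A Degemination: no change — [hehinvese]
  B Intervocalic Voicing: no change — [hehinvese]
  C Velar Fronting: no change — [hehinvese]

[vadozi], [bidoday], [hehinvese]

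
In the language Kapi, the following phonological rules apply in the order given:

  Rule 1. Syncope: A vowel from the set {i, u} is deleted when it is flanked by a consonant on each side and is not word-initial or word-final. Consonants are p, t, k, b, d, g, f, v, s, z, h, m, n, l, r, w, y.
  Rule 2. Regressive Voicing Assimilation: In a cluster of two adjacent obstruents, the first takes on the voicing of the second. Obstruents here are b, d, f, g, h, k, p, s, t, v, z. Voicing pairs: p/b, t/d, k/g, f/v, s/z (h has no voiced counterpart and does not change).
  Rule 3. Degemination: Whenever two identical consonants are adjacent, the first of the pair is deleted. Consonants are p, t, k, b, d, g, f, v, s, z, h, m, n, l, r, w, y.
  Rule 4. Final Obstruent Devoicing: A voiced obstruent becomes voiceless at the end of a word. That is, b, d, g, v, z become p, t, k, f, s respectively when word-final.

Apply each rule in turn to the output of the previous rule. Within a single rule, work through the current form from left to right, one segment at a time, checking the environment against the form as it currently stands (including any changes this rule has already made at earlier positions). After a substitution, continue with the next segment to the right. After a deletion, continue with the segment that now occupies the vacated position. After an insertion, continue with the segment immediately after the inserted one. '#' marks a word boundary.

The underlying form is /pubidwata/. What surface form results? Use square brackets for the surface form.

Rule 1 Syncope: [pubidwata] → [pbdwata]
Rule 2 Regressive Voicing Assimilation: [pbdwata] → [bbdwata]
Rule 3 Degemination: [bbdwata] → [bdwata]
Rule 4 Final Obstruent Devoicing: no change — [bdwata]

[bdwata]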